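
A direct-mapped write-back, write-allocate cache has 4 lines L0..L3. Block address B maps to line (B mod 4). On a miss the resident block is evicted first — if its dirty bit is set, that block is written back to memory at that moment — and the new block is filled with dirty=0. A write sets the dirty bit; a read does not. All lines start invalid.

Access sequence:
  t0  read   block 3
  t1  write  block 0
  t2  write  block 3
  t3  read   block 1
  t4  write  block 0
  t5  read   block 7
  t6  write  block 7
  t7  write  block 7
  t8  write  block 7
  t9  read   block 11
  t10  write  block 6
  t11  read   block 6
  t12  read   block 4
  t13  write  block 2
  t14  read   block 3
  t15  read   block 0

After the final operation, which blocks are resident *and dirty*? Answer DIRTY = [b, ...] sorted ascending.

  0 | R B3 → L3 miss [-]
  1 | W B0 → L0 miss [D]
  2 | W B3 → L3 hit [D]
  3 | R B1 → L1 miss [-]
  4 | W B0 → L0 hit [D]
  5 | R B7 → L3 miss wb→B3 [-]
  6 | W B7 → L3 hit [D]
  7 | W B7 → L3 hit [D]
  8 | W B7 → L3 hit [D]
  9 | R B11 → L3 miss wb→B7 [-]
  10 | W B6 → L2 miss [D]
  11 | R B6 → L2 hit [D]
  12 | R B4 → L0 miss wb→B0 [-]
  13 | W B2 → L2 miss wb→B6 [D]
  14 | R B3 → L3 miss [-]
  15 | R B0 → L0 miss [-]

DIRTY = [2]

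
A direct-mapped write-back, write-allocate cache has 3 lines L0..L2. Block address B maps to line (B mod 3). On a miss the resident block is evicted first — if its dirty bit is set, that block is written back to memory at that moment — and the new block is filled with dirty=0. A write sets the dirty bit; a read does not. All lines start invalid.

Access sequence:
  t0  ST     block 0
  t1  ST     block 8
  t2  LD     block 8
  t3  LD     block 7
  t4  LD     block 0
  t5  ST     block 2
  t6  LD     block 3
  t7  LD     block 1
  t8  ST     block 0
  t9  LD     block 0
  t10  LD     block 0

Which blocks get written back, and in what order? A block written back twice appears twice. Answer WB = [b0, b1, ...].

  0 | W B0 → L0 miss [D]
  1 | W B8 → L2 miss [D]
  2 | R B8 → L2 hit [D]
  3 | R B7 → L1 miss [-]
  4 | R B0 → L0 hit [D]
  5 | W B2 → L2 miss wb→B8 [D]
  6 | R B3 → L0 miss wb→B0 [-]
  7 | R B1 → L1 miss [-]
  8 | W B0 → L0 miss [D]
  9 | R B0 → L0 hit [D]
  10 | R B0 → L0 hit [D]

WB = [8, 0]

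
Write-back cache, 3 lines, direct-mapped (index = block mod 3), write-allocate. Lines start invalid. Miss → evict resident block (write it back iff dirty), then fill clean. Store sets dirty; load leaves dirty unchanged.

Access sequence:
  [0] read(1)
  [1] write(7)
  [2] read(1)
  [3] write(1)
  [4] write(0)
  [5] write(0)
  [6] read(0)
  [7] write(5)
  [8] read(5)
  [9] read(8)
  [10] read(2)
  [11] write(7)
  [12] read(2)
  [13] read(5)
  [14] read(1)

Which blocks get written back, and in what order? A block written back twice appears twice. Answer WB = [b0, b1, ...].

0: R B1 -> L1 miss  d=-]
1: W B7 -> L1 miss  d=D]
2: R B1 -> L1 miss wb->B7  d=-]
3: W B1 -> L1 hit  d=D]
4: W B0 -> L0 miss  d=D]
5: W B0 -> L0 hit  d=D]
6: R B0 -> L0 hit  d=D]
7: W B5 -> L2 miss  d=D]
8: R B5 -> L2 hit  d=D]
9: R B8 -> L2 miss wb->B5  d=-]
10: R B2 -> L2 miss  d=-]
11: W B7 -> L1 miss wb->B1  d=D]
12: R B2 -> L2 hit  d=-]
13: R B5 -> L2 miss  d=-]
14: R B1 -> L1 miss wb->B7  d=-]

WB = [7, 5, 1, 7]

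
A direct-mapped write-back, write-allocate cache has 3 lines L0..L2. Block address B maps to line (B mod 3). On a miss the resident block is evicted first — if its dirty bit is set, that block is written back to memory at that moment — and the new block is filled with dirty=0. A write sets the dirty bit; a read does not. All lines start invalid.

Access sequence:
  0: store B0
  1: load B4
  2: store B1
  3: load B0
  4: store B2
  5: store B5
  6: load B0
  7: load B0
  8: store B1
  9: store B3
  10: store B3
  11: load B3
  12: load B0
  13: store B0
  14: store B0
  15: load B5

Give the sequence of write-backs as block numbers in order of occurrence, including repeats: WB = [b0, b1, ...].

  0 | W B0 → L0 miss [D]
  1 | R B4 → L1 miss [-]
  2 | W B1 → L1 miss [D]
  3 | R B0 → L0 hit [D]
  4 | W B2 → L2 miss [D]
  5 | W B5 → L2 miss wb→B2 [D]
  6 | R B0 → L0 hit [D]
  7 | R B0 → L0 hit [D]
  8 | W B1 → L1 hit [D]
  9 | W B3 → L0 miss wb→B0 [D]
  10 | W B3 → L0 hit [D]
  11 | R B3 → L0 hit [D]
  12 | R B0 → L0 miss wb→B3 [-]
  13 | W B0 → L0 hit [D]
  14 | W B0 → L0 hit [D]
  15 | R B5 → L2 hit [D]

WB = [2, 0, 3]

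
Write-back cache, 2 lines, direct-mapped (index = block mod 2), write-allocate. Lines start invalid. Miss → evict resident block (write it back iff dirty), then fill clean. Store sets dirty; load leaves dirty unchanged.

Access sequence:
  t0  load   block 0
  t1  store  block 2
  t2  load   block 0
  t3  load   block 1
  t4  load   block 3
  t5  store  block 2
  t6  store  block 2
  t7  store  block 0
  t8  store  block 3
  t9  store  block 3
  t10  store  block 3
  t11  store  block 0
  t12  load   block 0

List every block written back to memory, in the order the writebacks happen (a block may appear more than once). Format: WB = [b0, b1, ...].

  0 | R B0 → L0 miss [-]
  1 | W B2 → L0 miss [D]
  2 | R B0 → L0 miss wb→B2 [-]
  3 | R B1 → L1 miss [-]
  4 | R B3 → L1 miss [-]
  5 | W B2 → L0 miss [D]
  6 | W B2 → L0 hit [D]
  7 | W B0 → L0 miss wb→B2 [D]
  8 | W B3 → L1 hit [D]
  9 | W B3 → L1 hit [D]
  10 | W B3 → L1 hit [D]
  11 | W B0 → L0 hit [D]
  12 | R B0 → L0 hit [D]

WB = [2, 2]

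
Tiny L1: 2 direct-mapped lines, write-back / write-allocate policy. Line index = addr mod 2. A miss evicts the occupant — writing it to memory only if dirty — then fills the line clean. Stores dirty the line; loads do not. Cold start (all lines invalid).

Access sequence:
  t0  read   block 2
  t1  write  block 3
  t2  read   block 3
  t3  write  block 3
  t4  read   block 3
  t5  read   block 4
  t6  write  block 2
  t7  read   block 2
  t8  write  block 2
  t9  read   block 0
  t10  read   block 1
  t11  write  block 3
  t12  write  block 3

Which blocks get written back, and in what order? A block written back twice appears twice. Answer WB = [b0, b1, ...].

WB = [2, 3]

0: R B2 → L0 miss [-]
1: W B3 → L1 miss [D]
2: R B3 → L1 hit [D]
3: W B3 → L1 hit [D]
4: R B3 → L1 hit [D]
5: R B4 → L0 miss [-]
6: W B2 → L0 miss [D]
7: R B2 → L0 hit [D]
8: W B2 → L0 hit [D]
9: R B0 → L0 miss wb→B2 [-]
10: R B1 → L1 miss wb→B3 [-]
11: W B3 → L1 miss [D]
12: W B3 → L1 hit [D]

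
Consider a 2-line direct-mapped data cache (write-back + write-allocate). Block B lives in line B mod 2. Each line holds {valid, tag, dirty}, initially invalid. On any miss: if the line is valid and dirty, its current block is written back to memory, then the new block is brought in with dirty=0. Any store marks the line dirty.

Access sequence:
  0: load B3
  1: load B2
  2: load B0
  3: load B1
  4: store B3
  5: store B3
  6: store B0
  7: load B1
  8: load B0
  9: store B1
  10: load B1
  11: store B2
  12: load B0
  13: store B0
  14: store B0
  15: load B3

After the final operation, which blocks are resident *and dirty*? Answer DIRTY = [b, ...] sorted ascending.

DIRTY = [0]

  0 | R B3 → L1 miss [-]
  1 | R B2 → L0 miss [-]
  2 | R B0 → L0 miss [-]
  3 | R B1 → L1 miss [-]
  4 | W B3 → L1 miss [D]
  5 | W B3 → L1 hit [D]
  6 | W B0 → L0 hit [D]
  7 | R B1 → L1 miss wb→B3 [-]
  8 | R B0 → L0 hit [D]
  9 | W B1 → L1 hit [D]
  10 | R B1 → L1 hit [D]
  11 | W B2 → L0 miss wb→B0 [D]
  12 | R B0 → L0 miss wb→B2 [-]
  13 | W B0 → L0 hit [D]
  14 | W B0 → L0 hit [D]
  15 | R B3 → L1 miss wb→B1 [-]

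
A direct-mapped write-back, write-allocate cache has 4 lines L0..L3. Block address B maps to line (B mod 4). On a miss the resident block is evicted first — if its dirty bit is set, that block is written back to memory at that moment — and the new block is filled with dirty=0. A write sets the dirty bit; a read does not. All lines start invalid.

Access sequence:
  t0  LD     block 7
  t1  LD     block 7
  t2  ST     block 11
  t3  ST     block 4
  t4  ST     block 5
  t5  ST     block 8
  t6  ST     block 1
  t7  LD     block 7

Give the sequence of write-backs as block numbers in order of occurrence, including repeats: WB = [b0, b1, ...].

WB = [4, 5, 11]

0: R B7 → L3 miss [-]
1: R B7 → L3 hit [-]
2: W B11 → L3 miss [D]
3: W B4 → L0 miss [D]
4: W B5 → L1 miss [D]
5: W B8 → L0 miss wb→B4 [D]
6: W B1 → L1 miss wb→B5 [D]
7: R B7 → L3 miss wb→B11 [-]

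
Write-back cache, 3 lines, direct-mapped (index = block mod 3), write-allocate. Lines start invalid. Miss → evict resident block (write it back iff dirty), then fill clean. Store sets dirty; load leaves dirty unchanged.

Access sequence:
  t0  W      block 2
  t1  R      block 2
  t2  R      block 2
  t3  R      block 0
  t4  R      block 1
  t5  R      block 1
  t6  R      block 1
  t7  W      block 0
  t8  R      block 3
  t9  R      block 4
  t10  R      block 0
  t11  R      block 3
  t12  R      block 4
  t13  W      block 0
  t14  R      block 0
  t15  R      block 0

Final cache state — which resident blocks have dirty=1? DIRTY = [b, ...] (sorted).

DIRTY = [0, 2]

  0 | W B2 → L2 miss [D]
  1 | R B2 → L2 hit [D]
  2 | R B2 → L2 hit [D]
  3 | R B0 → L0 miss [-]
  4 | R B1 → L1 miss [-]
  5 | R B1 → L1 hit [-]
  6 | R B1 → L1 hit [-]
  7 | W B0 → L0 hit [D]
  8 | R B3 → L0 miss wb→B0 [-]
  9 | R B4 → L1 miss [-]
  10 | R B0 → L0 miss [-]
  11 | R B3 → L0 miss [-]
  12 | R B4 → L1 hit [-]
  13 | W B0 → L0 miss [D]
  14 | R B0 → L0 hit [D]
  15 | R B0 → L0 hit [D]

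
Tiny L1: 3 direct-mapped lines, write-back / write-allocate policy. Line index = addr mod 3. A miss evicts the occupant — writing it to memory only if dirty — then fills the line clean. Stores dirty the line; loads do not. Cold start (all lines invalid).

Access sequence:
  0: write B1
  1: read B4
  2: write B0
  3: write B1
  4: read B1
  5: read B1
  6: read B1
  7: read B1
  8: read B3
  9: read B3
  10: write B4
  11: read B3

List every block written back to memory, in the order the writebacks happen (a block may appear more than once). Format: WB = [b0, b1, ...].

  0 | W B1 → L1 miss [D]
  1 | R B4 → L1 miss wb→B1 [-]
  2 | W B0 → L0 miss [D]
  3 | W B1 → L1 miss [D]
  4 | R B1 → L1 hit [D]
  5 | R B1 → L1 hit [D]
  6 | R B1 → L1 hit [D]
  7 | R B1 → L1 hit [D]
  8 | R B3 → L0 miss wb→B0 [-]
  9 | R B3 → L0 hit [-]
  10 | W B4 → L1 miss wb→B1 [D]
  11 | R B3 → L0 hit [-]

WB = [1, 0, 1]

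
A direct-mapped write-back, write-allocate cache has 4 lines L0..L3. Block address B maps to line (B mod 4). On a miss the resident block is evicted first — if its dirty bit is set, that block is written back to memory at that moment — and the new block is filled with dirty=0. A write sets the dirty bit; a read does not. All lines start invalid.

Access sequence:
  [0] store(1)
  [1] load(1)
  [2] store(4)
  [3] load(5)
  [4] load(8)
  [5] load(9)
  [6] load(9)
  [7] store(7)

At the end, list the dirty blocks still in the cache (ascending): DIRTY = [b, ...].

DIRTY = [7]

0: W B1 -> L1 miss  d=D]
1: R B1 -> L1 hit  d=D]
2: W B4 -> L0 miss  d=D]
3: R B5 -> L1 miss wb->B1  d=-]
4: R B8 -> L0 miss wb->B4  d=-]
5: R B9 -> L1 miss  d=-]
6: R B9 -> L1 hit  d=-]
7: W B7 -> L3 miss  d=D]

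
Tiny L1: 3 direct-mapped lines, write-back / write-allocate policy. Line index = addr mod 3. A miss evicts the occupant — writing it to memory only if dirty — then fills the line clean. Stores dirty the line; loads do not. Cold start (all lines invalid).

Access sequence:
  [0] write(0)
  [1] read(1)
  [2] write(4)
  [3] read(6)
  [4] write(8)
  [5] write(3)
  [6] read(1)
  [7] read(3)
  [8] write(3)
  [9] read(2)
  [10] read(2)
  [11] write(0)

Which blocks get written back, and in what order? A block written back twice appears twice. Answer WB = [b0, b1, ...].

WB = [0, 4, 8, 3]

0: W B0 -> L0 miss  d=D]
1: R B1 -> L1 miss  d=-]
2: W B4 -> L1 miss  d=D]
3: R B6 -> L0 miss wb->B0  d=-]
4: W B8 -> L2 miss  d=D]
5: W B3 -> L0 miss  d=D]
6: R B1 -> L1 miss wb->B4  d=-]
7: R B3 -> L0 hit  d=D]
8: W B3 -> L0 hit  d=D]
9: R B2 -> L2 miss wb->B8  d=-]
10: R B2 -> L2 hit  d=-]
11: W B0 -> L0 miss wb->B3  d=D]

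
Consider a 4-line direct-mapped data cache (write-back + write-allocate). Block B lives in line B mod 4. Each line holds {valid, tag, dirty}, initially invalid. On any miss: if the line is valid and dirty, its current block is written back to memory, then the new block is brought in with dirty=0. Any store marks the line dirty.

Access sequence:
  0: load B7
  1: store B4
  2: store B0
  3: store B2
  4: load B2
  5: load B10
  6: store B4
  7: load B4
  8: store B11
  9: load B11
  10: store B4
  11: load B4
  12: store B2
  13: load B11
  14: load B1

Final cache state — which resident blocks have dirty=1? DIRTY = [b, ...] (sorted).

DIRTY = [2, 4, 11]

0: R B7 → L3 miss [-]
1: W B4 → L0 miss [D]
2: W B0 → L0 miss wb→B4 [D]
3: W B2 → L2 miss [D]
4: R B2 → L2 hit [D]
5: R B10 → L2 miss wb→B2 [-]
6: W B4 → L0 miss wb→B0 [D]
7: R B4 → L0 hit [D]
8: W B11 → L3 miss [D]
9: R B11 → L3 hit [D]
10: W B4 → L0 hit [D]
11: R B4 → L0 hit [D]
12: W B2 → L2 miss [D]
13: R B11 → L3 hit [D]
14: R B1 → L1 miss [-]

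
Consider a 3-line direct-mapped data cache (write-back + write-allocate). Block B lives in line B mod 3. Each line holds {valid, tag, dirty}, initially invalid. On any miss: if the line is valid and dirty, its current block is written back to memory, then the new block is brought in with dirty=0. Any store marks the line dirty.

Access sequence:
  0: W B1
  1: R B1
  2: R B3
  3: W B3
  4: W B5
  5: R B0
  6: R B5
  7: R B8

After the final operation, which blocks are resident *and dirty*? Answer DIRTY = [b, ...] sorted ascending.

  0 | W B1 → L1 miss [D]
  1 | R B1 → L1 hit [D]
  2 | R B3 → L0 miss [-]
  3 | W B3 → L0 hit [D]
  4 | W B5 → L2 miss [D]
  5 | R B0 → L0 miss wb→B3 [-]
  6 | R B5 → L2 hit [D]
  7 | R B8 → L2 miss wb→B5 [-]

DIRTY = [1]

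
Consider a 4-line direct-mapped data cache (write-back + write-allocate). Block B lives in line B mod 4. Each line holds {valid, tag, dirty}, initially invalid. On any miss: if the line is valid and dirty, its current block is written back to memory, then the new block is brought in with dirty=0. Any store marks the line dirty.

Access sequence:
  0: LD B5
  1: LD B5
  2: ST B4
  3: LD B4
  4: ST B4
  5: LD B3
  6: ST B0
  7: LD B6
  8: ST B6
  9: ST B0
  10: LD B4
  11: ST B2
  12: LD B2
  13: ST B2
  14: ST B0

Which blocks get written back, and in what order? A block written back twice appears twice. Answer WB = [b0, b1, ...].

0: R B5 → L1 miss [-]
1: R B5 → L1 hit [-]
2: W B4 → L0 miss [D]
3: R B4 → L0 hit [D]
4: W B4 → L0 hit [D]
5: R B3 → L3 miss [-]
6: W B0 → L0 miss wb→B4 [D]
7: R B6 → L2 miss [-]
8: W B6 → L2 hit [D]
9: W B0 → L0 hit [D]
10: R B4 → L0 miss wb→B0 [-]
11: W B2 → L2 miss wb→B6 [D]
12: R B2 → L2 hit [D]
13: W B2 → L2 hit [D]
14: W B0 → L0 miss [D]

WB = [4, 0, 6]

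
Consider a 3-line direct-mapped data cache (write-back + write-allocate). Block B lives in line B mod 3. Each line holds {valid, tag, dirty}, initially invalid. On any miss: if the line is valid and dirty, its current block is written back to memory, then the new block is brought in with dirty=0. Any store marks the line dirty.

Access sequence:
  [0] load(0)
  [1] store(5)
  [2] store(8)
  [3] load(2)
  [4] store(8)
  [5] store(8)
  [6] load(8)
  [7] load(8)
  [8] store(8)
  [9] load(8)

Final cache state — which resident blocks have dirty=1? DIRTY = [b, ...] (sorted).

DIRTY = [8]

0: R B0 -> L0 miss  d=-]
1: W B5 -> L2 miss  d=D]
2: W B8 -> L2 miss wb->B5  d=D]
3: R B2 -> L2 miss wb->B8  d=-]
4: W B8 -> L2 miss  d=D]
5: W B8 -> L2 hit  d=D]
6: R B8 -> L2 hit  d=D]
7: R B8 -> L2 hit  d=D]
8: W B8 -> L2 hit  d=D]
9: R B8 -> L2 hit  d=D]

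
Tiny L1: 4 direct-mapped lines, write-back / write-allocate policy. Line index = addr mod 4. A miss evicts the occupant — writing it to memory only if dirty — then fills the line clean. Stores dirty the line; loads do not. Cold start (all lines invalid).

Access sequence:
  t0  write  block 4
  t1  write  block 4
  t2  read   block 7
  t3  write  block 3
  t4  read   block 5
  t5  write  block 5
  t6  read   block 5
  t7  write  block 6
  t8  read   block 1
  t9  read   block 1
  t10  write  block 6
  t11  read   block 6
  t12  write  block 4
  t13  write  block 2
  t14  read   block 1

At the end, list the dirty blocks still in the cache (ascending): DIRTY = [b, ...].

  0 | W B4 → L0 miss [D]
  1 | W B4 → L0 hit [D]
  2 | R B7 → L3 miss [-]
  3 | W B3 → L3 miss [D]
  4 | R B5 → L1 miss [-]
  5 | W B5 → L1 hit [D]
  6 | R B5 → L1 hit [D]
  7 | W B6 → L2 miss [D]
  8 | R B1 → L1 miss wb→B5 [-]
  9 | R B1 → L1 hit [-]
  10 | W B6 → L2 hit [D]
  11 | R B6 → L2 hit [D]
  12 | W B4 → L0 hit [D]
  13 | W B2 → L2 miss wb→B6 [D]
  14 | R B1 → L1 hit [-]

DIRTY = [2, 3, 4]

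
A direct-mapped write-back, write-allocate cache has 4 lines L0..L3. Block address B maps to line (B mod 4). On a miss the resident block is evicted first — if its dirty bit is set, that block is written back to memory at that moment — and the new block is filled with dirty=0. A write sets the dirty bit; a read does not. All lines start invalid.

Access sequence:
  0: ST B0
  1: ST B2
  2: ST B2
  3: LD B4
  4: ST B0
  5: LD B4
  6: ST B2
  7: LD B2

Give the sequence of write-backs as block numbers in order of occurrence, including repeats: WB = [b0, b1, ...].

0: W B0 → L0 miss [D]
1: W B2 → L2 miss [D]
2: W B2 → L2 hit [D]
3: R B4 → L0 miss wb→B0 [-]
4: W B0 → L0 miss [D]
5: R B4 → L0 miss wb→B0 [-]
6: W B2 → L2 hit [D]
7: R B2 → L2 hit [D]

WB = [0, 0]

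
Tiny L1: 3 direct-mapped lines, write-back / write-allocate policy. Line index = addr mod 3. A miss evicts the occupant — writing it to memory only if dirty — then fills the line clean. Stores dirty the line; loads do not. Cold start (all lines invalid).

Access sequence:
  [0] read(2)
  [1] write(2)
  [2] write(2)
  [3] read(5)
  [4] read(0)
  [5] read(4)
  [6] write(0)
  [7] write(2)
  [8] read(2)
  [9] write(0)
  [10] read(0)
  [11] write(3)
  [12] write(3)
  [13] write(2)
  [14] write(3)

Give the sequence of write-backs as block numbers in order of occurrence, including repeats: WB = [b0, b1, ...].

WB = [2, 0]

0: R B2 → L2 miss [-]
1: W B2 → L2 hit [D]
2: W B2 → L2 hit [D]
3: R B5 → L2 miss wb→B2 [-]
4: R B0 → L0 miss [-]
5: R B4 → L1 miss [-]
6: W B0 → L0 hit [D]
7: W B2 → L2 miss [D]
8: R B2 → L2 hit [D]
9: W B0 → L0 hit [D]
10: R B0 → L0 hit [D]
11: W B3 → L0 miss wb→B0 [D]
12: W B3 → L0 hit [D]
13: W B2 → L2 hit [D]
14: W B3 → L0 hit [D]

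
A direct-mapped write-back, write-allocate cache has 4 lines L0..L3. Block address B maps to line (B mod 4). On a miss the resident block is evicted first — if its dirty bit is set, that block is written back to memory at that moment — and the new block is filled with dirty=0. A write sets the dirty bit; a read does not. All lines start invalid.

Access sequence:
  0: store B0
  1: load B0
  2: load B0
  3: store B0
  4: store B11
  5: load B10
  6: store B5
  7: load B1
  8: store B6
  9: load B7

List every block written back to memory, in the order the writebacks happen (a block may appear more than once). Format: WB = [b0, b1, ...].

WB = [5, 11]

0: W B0 → L0 miss [D]
1: R B0 → L0 hit [D]
2: R B0 → L0 hit [D]
3: W B0 → L0 hit [D]
4: W B11 → L3 miss [D]
5: R B10 → L2 miss [-]
6: W B5 → L1 miss [D]
7: R B1 → L1 miss wb→B5 [-]
8: W B6 → L2 miss [D]
9: R B7 → L3 miss wb→B11 [-]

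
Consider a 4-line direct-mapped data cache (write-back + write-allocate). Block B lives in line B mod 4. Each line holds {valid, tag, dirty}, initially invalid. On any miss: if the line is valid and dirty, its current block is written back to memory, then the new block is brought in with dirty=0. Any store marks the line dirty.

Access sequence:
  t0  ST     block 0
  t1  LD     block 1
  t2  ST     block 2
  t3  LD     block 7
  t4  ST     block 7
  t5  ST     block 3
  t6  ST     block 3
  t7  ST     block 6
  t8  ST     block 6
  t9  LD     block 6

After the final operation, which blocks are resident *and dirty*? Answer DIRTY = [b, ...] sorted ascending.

DIRTY = [0, 3, 6]

0: W B0 → L0 miss [D]
1: R B1 → L1 miss [-]
2: W B2 → L2 miss [D]
3: R B7 → L3 miss [-]
4: W B7 → L3 hit [D]
5: W B3 → L3 miss wb→B7 [D]
6: W B3 → L3 hit [D]
7: W B6 → L2 miss wb→B2 [D]
8: W B6 → L2 hit [D]
9: R B6 → L2 hit [D]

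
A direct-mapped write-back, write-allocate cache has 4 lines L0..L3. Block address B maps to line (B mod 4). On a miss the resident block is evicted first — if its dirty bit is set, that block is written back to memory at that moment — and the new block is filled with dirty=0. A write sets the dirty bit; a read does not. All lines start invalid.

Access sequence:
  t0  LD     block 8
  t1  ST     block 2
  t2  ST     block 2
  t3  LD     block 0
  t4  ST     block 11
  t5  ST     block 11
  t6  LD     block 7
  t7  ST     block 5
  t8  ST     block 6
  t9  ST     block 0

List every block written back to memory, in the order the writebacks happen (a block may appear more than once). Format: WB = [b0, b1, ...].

  0 | R B8 → L0 miss [-]
  1 | W B2 → L2 miss [D]
  2 | W B2 → L2 hit [D]
  3 | R B0 → L0 miss [-]
  4 | W B11 → L3 miss [D]
  5 | W B11 → L3 hit [D]
  6 | R B7 → L3 miss wb→B11 [-]
  7 | W B5 → L1 miss [D]
  8 | W B6 → L2 miss wb→B2 [D]
  9 | W B0 → L0 hit [D]

WB = [11, 2]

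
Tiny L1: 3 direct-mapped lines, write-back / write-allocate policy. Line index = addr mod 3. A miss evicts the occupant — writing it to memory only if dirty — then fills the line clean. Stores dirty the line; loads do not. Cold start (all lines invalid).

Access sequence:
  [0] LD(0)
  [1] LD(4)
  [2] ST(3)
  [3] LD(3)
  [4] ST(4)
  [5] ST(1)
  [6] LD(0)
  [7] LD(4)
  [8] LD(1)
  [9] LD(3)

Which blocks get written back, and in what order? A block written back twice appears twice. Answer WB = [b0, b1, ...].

WB = [4, 3, 1]

  0 | R B0 → L0 miss [-]
  1 | R B4 → L1 miss [-]
  2 | W B3 → L0 miss [D]
  3 | R B3 → L0 hit [D]
  4 | W B4 → L1 hit [D]
  5 | W B1 → L1 miss wb→B4 [D]
  6 | R B0 → L0 miss wb→B3 [-]
  7 | R B4 → L1 miss wb→B1 [-]
  8 | R B1 → L1 miss [-]
  9 | R B3 → L0 miss [-]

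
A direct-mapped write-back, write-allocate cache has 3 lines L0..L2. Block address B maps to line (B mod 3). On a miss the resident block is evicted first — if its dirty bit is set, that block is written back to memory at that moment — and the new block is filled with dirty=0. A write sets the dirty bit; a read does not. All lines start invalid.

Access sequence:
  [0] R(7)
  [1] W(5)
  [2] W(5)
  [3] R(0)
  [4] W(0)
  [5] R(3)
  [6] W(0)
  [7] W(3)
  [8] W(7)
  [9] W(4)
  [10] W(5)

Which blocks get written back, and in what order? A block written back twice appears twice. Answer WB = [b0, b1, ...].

WB = [0, 0, 7]

0: R B7 → L1 miss [-]
1: W B5 → L2 miss [D]
2: W B5 → L2 hit [D]
3: R B0 → L0 miss [-]
4: W B0 → L0 hit [D]
5: R B3 → L0 miss wb→B0 [-]
6: W B0 → L0 miss [D]
7: W B3 → L0 miss wb→B0 [D]
8: W B7 → L1 hit [D]
9: W B4 → L1 miss wb→B7 [D]
10: W B5 → L2 hit [D]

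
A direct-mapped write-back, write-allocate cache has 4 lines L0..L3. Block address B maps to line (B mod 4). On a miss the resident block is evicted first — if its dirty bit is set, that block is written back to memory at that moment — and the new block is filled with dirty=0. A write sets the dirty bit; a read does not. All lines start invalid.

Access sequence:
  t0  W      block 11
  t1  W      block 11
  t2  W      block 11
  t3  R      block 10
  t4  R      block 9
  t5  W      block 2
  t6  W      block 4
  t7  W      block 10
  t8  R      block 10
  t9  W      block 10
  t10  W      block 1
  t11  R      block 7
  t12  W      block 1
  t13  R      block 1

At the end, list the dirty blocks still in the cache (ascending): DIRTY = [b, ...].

DIRTY = [1, 4, 10]

0: W B11 -> L3 miss  d=D]
1: W B11 -> L3 hit  d=D]
2: W B11 -> L3 hit  d=D]
3: R B10 -> L2 miss  d=-]
4: R B9 -> L1 miss  d=-]
5: W B2 -> L2 miss  d=D]
6: W B4 -> L0 miss  d=D]
7: W B10 -> L2 miss wb->B2  d=D]
8: R B10 -> L2 hit  d=D]
9: W B10 -> L2 hit  d=D]
10: W B1 -> L1 miss  d=D]
11: R B7 -> L3 miss wb->B11  d=-]
12: W B1 -> L1 hit  d=D]
13: R B1 -> L1 hit  d=D]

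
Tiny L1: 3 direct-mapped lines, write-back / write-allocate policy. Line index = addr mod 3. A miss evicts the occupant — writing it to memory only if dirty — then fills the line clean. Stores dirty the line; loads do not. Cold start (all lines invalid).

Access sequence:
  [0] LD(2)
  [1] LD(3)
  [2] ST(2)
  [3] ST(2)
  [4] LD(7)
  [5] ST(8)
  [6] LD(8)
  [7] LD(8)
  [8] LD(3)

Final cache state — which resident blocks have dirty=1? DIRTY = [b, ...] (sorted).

0: R B2 → L2 miss [-]
1: R B3 → L0 miss [-]
2: W B2 → L2 hit [D]
3: W B2 → L2 hit [D]
4: R B7 → L1 miss [-]
5: W B8 → L2 miss wb→B2 [D]
6: R B8 → L2 hit [D]
7: R B8 → L2 hit [D]
8: R B3 → L0 hit [-]

DIRTY = [8]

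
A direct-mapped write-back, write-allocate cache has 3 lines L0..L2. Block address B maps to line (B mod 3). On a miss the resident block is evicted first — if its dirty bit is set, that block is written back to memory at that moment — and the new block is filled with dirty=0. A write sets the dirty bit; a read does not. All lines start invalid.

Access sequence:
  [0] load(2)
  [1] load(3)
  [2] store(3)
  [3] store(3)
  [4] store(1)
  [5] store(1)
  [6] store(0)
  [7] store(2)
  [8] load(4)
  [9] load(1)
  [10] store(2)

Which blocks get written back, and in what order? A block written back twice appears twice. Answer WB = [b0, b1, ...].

WB = [3, 1]

  0 | R B2 → L2 miss [-]
  1 | R B3 → L0 miss [-]
  2 | W B3 → L0 hit [D]
  3 | W B3 → L0 hit [D]
  4 | W B1 → L1 miss [D]
  5 | W B1 → L1 hit [D]
  6 | W B0 → L0 miss wb→B3 [D]
  7 | W B2 → L2 hit [D]
  8 | R B4 → L1 miss wb→B1 [-]
  9 | R B1 → L1 miss [-]
  10 | W B2 → L2 hit [D]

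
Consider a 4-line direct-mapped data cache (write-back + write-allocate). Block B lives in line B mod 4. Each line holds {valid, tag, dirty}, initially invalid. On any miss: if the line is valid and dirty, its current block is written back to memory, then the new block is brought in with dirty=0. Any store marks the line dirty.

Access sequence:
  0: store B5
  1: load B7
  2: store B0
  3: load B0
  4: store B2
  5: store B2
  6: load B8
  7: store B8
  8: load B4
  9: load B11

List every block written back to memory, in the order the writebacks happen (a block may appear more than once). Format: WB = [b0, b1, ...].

  0 | W B5 → L1 miss [D]
  1 | R B7 → L3 miss [-]
  2 | W B0 → L0 miss [D]
  3 | R B0 → L0 hit [D]
  4 | W B2 → L2 miss [D]
  5 | W B2 → L2 hit [D]
  6 | R B8 → L0 miss wb→B0 [-]
  7 | W B8 → L0 hit [D]
  8 | R B4 → L0 miss wb→B8 [-]
  9 | R B11 → L3 miss [-]

WB = [0, 8]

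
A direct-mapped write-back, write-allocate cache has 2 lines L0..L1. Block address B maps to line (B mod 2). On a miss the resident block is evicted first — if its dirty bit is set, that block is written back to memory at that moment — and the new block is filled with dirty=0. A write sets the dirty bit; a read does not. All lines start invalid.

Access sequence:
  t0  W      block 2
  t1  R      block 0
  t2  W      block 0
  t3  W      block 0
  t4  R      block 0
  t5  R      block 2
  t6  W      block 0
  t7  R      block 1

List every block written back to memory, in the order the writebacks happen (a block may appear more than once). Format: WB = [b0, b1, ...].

0: W B2 -> L0 miss  d=D]
1: R B0 -> L0 miss wb->B2  d=-]
2: W B0 -> L0 hit  d=D]
3: W B0 -> L0 hit  d=D]
4: R B0 -> L0 hit  d=D]
5: R B2 -> L0 miss wb->B0  d=-]
6: W B0 -> L0 miss  d=D]
7: R B1 -> L1 miss  d=-]

WB = [2, 0]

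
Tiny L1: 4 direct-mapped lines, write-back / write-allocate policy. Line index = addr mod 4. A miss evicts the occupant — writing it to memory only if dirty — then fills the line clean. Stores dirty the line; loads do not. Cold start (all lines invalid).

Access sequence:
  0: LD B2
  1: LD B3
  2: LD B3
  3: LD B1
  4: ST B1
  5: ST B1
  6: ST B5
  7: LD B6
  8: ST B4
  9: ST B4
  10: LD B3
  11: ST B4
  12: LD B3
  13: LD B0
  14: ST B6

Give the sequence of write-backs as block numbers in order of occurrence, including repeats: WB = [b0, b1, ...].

WB = [1, 4]

  0 | R B2 → L2 miss [-]
  1 | R B3 → L3 miss [-]
  2 | R B3 → L3 hit [-]
  3 | R B1 → L1 miss [-]
  4 | W B1 → L1 hit [D]
  5 | W B1 → L1 hit [D]
  6 | W B5 → L1 miss wb→B1 [D]
  7 | R B6 → L2 miss [-]
  8 | W B4 → L0 miss [D]
  9 | W B4 → L0 hit [D]
  10 | R B3 → L3 hit [-]
  11 | W B4 → L0 hit [D]
  12 | R B3 → L3 hit [-]
  13 | R B0 → L0 miss wb→B4 [-]
  14 | W B6 → L2 hit [D]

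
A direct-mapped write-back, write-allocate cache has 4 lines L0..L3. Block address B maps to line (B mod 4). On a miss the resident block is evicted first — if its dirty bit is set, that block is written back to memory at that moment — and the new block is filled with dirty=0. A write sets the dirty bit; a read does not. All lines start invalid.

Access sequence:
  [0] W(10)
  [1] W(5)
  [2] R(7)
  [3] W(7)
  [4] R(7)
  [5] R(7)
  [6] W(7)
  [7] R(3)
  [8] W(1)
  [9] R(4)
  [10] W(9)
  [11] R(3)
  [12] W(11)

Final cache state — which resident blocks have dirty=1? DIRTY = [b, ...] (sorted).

0: W B10 -> L2 miss  d=D]
1: W B5 -> L1 miss  d=D]
2: R B7 -> L3 miss  d=-]
3: W B7 -> L3 hit  d=D]
4: R B7 -> L3 hit  d=D]
5: R B7 -> L3 hit  d=D]
6: W B7 -> L3 hit  d=D]
7: R B3 -> L3 miss wb->B7  d=-]
8: W B1 -> L1 miss wb->B5  d=D]
9: R B4 -> L0 miss  d=-]
10: W B9 -> L1 miss wb->B1  d=D]
11: R B3 -> L3 hit  d=-]
12: W B11 -> L3 miss  d=D]

DIRTY = [9, 10, 11]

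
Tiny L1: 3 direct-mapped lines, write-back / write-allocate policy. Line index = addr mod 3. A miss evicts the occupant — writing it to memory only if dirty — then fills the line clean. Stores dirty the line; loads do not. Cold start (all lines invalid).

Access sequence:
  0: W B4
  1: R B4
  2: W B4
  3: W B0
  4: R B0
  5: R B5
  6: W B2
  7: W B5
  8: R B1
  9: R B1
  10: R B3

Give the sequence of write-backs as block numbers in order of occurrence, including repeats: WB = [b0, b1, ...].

  0 | W B4 → L1 miss [D]
  1 | R B4 → L1 hit [D]
  2 | W B4 → L1 hit [D]
  3 | W B0 → L0 miss [D]
  4 | R B0 → L0 hit [D]
  5 | R B5 → L2 miss [-]
  6 | W B2 → L2 miss [D]
  7 | W B5 → L2 miss wb→B2 [D]
  8 | R B1 → L1 miss wb→B4 [-]
  9 | R B1 → L1 hit [-]
  10 | R B3 → L0 miss wb→B0 [-]

WB = [2, 4, 0]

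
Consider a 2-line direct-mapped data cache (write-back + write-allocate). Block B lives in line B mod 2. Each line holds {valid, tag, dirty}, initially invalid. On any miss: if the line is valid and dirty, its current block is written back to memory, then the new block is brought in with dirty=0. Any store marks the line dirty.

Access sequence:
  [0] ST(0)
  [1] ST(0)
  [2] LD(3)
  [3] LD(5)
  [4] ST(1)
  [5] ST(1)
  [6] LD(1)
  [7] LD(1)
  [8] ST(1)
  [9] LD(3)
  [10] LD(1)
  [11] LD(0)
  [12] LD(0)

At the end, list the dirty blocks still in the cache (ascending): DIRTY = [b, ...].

  0 | W B0 → L0 miss [D]
  1 | W B0 → L0 hit [D]
  2 | R B3 → L1 miss [-]
  3 | R B5 → L1 miss [-]
  4 | W B1 → L1 miss [D]
  5 | W B1 → L1 hit [D]
  6 | R B1 → L1 hit [D]
  7 | R B1 → L1 hit [D]
  8 | W B1 → L1 hit [D]
  9 | R B3 → L1 miss wb→B1 [-]
  10 | R B1 → L1 miss [-]
  11 | R B0 → L0 hit [D]
  12 | R B0 → L0 hit [D]

DIRTY = [0]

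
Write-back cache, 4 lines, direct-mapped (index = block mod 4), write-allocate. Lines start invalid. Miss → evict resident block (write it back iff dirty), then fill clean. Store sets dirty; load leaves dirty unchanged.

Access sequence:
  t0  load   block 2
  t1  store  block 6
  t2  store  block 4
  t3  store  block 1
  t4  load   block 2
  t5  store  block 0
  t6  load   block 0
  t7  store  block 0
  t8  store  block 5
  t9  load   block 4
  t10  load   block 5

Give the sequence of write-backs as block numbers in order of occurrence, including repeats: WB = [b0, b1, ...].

0: R B2 -> L2 miss  d=-]
1: W B6 -> L2 miss  d=D]
2: W B4 -> L0 miss  d=D]
3: W B1 -> L1 miss  d=D]
4: R B2 -> L2 miss wb->B6  d=-]
5: W B0 -> L0 miss wb->B4  d=D]
6: R B0 -> L0 hit  d=D]
7: W B0 -> L0 hit  d=D]
8: W B5 -> L1 miss wb->B1  d=D]
9: R B4 -> L0 miss wb->B0  d=-]
10: R B5 -> L1 hit  d=D]

WB = [6, 4, 1, 0]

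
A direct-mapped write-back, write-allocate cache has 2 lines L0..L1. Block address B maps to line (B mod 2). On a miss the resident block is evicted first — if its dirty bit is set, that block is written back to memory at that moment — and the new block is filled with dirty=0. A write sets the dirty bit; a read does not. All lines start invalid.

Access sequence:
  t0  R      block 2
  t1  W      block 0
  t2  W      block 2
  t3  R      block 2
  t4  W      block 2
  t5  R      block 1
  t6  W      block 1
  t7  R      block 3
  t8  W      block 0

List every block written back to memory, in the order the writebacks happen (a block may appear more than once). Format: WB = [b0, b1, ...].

WB = [0, 1, 2]

  0 | R B2 → L0 miss [-]
  1 | W B0 → L0 miss [D]
  2 | W B2 → L0 miss wb→B0 [D]
  3 | R B2 → L0 hit [D]
  4 | W B2 → L0 hit [D]
  5 | R B1 → L1 miss [-]
  6 | W B1 → L1 hit [D]
  7 | R B3 → L1 miss wb→B1 [-]
  8 | W B0 → L0 miss wb→B2 [D]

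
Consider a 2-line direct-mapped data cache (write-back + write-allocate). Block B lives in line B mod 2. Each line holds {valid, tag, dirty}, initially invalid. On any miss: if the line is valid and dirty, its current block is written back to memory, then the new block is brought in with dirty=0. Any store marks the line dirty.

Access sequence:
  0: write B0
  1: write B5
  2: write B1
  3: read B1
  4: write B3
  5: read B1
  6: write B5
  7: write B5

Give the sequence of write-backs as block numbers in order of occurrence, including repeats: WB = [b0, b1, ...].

0: W B0 -> L0 miss  d=D]
1: W B5 -> L1 miss  d=D]
2: W B1 -> L1 miss wb->B5  d=D]
3: R B1 -> L1 hit  d=D]
4: W B3 -> L1 miss wb->B1  d=D]
5: R B1 -> L1 miss wb->B3  d=-]
6: W B5 -> L1 miss  d=D]
7: W B5 -> L1 hit  d=D]

WB = [5, 1, 3]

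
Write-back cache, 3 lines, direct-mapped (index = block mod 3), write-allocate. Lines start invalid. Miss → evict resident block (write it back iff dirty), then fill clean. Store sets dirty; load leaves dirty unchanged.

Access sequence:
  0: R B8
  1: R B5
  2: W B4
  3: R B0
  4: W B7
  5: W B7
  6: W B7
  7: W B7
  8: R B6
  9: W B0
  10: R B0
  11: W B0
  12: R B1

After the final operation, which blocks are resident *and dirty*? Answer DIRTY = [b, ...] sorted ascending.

0: R B8 -> L2 miss  d=-]
1: R B5 -> L2 miss  d=-]
2: W B4 -> L1 miss  d=D]
3: R B0 -> L0 miss  d=-]
4: W B7 -> L1 miss wb->B4  d=D]
5: W B7 -> L1 hit  d=D]
6: W B7 -> L1 hit  d=D]
7: W B7 -> L1 hit  d=D]
8: R B6 -> L0 miss  d=-]
9: W B0 -> L0 miss  d=D]
10: R B0 -> L0 hit  d=D]
11: W B0 -> L0 hit  d=D]
12: R B1 -> L1 miss wb->B7  d=-]

DIRTY = [0]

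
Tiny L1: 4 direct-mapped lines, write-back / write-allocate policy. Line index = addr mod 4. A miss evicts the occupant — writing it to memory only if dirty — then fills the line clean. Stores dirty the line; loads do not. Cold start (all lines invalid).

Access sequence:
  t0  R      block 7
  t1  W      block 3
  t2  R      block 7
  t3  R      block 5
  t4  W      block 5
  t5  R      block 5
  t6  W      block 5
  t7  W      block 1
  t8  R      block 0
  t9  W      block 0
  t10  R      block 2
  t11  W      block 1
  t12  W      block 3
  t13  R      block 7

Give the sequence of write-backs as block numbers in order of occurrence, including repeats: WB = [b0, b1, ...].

  0 | R B7 → L3 miss [-]
  1 | W B3 → L3 miss [D]
  2 | R B7 → L3 miss wb→B3 [-]
  3 | R B5 → L1 miss [-]
  4 | W B5 → L1 hit [D]
  5 | R B5 → L1 hit [D]
  6 | W B5 → L1 hit [D]
  7 | W B1 → L1 miss wb→B5 [D]
  8 | R B0 → L0 miss [-]
  9 | W B0 → L0 hit [D]
  10 | R B2 → L2 miss [-]
  11 | W B1 → L1 hit [D]
  12 | W B3 → L3 miss [D]
  13 | R B7 → L3 miss wb→B3 [-]

WB = [3, 5, 3]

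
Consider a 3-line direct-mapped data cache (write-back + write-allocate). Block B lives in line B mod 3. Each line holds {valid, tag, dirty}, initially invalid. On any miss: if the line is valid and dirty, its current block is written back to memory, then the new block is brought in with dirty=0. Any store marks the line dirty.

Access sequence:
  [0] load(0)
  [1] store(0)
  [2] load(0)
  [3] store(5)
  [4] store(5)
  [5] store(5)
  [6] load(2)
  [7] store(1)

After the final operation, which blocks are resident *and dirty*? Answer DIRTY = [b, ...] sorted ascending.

  0 | R B0 → L0 miss [-]
  1 | W B0 → L0 hit [D]
  2 | R B0 → L0 hit [D]
  3 | W B5 → L2 miss [D]
  4 | W B5 → L2 hit [D]
  5 | W B5 → L2 hit [D]
  6 | R B2 → L2 miss wb→B5 [-]
  7 | W B1 → L1 miss [D]

DIRTY = [0, 1]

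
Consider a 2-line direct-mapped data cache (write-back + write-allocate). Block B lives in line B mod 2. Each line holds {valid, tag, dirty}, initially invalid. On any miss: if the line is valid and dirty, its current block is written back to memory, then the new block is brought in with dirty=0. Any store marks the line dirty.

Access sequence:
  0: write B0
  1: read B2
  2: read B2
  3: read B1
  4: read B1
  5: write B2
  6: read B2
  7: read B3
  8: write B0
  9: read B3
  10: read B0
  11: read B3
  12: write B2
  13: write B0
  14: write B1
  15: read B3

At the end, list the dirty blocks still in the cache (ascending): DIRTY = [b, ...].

0: W B0 → L0 miss [D]
1: R B2 → L0 miss wb→B0 [-]
2: R B2 → L0 hit [-]
3: R B1 → L1 miss [-]
4: R B1 → L1 hit [-]
5: W B2 → L0 hit [D]
6: R B2 → L0 hit [D]
7: R B3 → L1 miss [-]
8: W B0 → L0 miss wb→B2 [D]
9: R B3 → L1 hit [-]
10: R B0 → L0 hit [D]
11: R B3 → L1 hit [-]
12: W B2 → L0 miss wb→B0 [D]
13: W B0 → L0 miss wb→B2 [D]
14: W B1 → L1 miss [D]
15: R B3 → L1 miss wb→B1 [-]

DIRTY = [0]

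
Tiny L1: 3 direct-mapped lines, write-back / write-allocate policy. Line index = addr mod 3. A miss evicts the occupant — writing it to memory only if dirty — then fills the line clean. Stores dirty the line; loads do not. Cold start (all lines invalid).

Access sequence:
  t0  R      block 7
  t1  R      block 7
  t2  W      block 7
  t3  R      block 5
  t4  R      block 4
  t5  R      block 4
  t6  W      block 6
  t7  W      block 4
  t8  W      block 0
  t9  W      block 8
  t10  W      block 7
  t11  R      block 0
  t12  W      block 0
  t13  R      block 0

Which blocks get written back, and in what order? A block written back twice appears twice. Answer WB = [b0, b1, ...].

  0 | R B7 → L1 miss [-]
  1 | R B7 → L1 hit [-]
  2 | W B7 → L1 hit [D]
  3 | R B5 → L2 miss [-]
  4 | R B4 → L1 miss wb→B7 [-]
  5 | R B4 → L1 hit [-]
  6 | W B6 → L0 miss [D]
  7 | W B4 → L1 hit [D]
  8 | W B0 → L0 miss wb→B6 [D]
  9 | W B8 → L2 miss [D]
  10 | W B7 → L1 miss wb→B4 [D]
  11 | R B0 → L0 hit [D]
  12 | W B0 → L0 hit [D]
  13 | R B0 → L0 hit [D]

WB = [7, 6, 4]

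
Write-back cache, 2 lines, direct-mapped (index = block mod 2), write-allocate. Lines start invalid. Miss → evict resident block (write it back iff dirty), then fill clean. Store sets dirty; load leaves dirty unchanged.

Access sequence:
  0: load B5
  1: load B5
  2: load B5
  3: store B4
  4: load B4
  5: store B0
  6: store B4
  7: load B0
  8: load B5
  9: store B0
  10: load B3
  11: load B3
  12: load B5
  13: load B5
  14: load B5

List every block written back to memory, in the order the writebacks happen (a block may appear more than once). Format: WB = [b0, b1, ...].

WB = [4, 0, 4]

0: R B5 -> L1 miss  d=-]
1: R B5 -> L1 hit  d=-]
2: R B5 -> L1 hit  d=-]
3: W B4 -> L0 miss  d=D]
4: R B4 -> L0 hit  d=D]
5: W B0 -> L0 miss wb->B4  d=D]
6: W B4 -> L0 miss wb->B0  d=D]
7: R B0 -> L0 miss wb->B4  d=-]
8: R B5 -> L1 hit  d=-]
9: W B0 -> L0 hit  d=D]
10: R B3 -> L1 miss  d=-]
11: R B3 -> L1 hit  d=-]
12: R B5 -> L1 miss  d=-]
13: R B5 -> L1 hit  d=-]
14: R B5 -> L1 hit  d=-]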